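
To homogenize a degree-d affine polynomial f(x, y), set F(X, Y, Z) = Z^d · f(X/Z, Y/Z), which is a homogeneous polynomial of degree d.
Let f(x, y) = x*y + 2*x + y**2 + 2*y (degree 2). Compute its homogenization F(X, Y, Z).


F(X, Y, Z) = X*Y + 2*X*Z + Y**2 + 2*Y*Z

deg(f) = 2.
Substitute x = X/Z, y = Y/Z into f, then multiply by Z^2.
  monomial 1·x^1·y^1 ↦ 1·X^1·Y^1·Z^0.
  monomial 2·x^1·y^0 ↦ 2·X^1·Y^0·Z^1.
  monomial 1·x^0·y^2 ↦ 1·X^0·Y^2·Z^0.
  monomial 2·x^0·y^1 ↦ 2·X^0·Y^1·Z^1.
Collecting: F(X, Y, Z) = X*Y + 2*X*Z + Y**2 + 2*Y*Z.


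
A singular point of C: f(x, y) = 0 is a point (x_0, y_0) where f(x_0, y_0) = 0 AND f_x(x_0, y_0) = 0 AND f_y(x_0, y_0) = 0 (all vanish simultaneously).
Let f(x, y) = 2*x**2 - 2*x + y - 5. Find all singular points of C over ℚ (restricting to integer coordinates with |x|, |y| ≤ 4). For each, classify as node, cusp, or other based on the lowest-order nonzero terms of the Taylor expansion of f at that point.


No singular points in the scanned grid; C is smooth there.

Compute partial derivatives:
  f_x = 4*x - 2.
  f_y = 1.
f_y = 1 is a nonzero constant, so f_y never vanishes: no point (x, y) can satisfy f = f_x = f_y = 0. In particular no (x, y) ∈ {−4, ..., 4}² is singular; the curve is smooth.


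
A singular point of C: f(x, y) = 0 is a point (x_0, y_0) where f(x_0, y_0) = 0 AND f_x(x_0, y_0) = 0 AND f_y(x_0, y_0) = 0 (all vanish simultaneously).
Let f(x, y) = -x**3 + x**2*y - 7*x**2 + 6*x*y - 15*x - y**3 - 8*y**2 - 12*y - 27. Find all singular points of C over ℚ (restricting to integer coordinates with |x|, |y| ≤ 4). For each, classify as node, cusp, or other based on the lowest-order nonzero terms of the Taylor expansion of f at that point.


Singular points: {(-3, -3)}; classification: node.

Compute partial derivatives:
  f_x = -3*x**2 + 2*x*y - 14*x + 6*y - 15.
  f_y = x**2 + 6*x - 3*y**2 - 16*y - 12.
Scan x_0 ∈ {−4, ..., 4}. For each x_0, f_y(x_0, y) is a polynomial in y; find its integer roots y ∈ {−4, ..., 4}, then test f_x and f at those candidates.
  x = -4: f_y(-4, y) = -3*y**2 - 16*y - 20; vanishes at y ∈ {-2}. (-4, -2): f_x = -3 ≠ 0.
  x = -3: f_y(-3, y) = -3*y**2 - 16*y - 21; vanishes at y ∈ {-3}. (-3, -3): f_x = 0, f = 0 — SINGULAR.
  x = -2: f_y(-2, y) = -3*y**2 - 16*y - 20; vanishes at y ∈ {-2}. (-2, -2): f_x = -3 ≠ 0.
  x = -1: f_y(-1, y) = -3*y**2 - 16*y - 17; no integer root y with |y| ≤ 4.
  x = 0: f_y(0, y) = -3*y**2 - 16*y - 12; no integer root y with |y| ≤ 4.
  x = 1: f_y(1, y) = -3*y**2 - 16*y - 5; no integer root y with |y| ≤ 4.
  x = 2: f_y(2, y) = -3*y**2 - 16*y + 4; no integer root y with |y| ≤ 4.
  x = 3: f_y(3, y) = -3*y**2 - 16*y + 15; no integer root y with |y| ≤ 4.
  x = 4: f_y(4, y) = -3*y**2 - 16*y + 28; no integer root y with |y| ≤ 4.
Only singular point on the grid: (-3, -3).
Classify: substitute x = -3 + u, y = -3 + v and expand: f = -u**3 + u**2*v - u**2 - v**3 + v**2.
No constant or linear terms (consistent with a singular point). Quadratic part: -u**2 + v**2. Cubic part: -u**3 + u**2*v - v**3.
The quadratic part v**2 - u**2 = (v − u)(v + u) splits into two distinct linear factors, so there are two distinct tangent lines y − -3 = ±(x − -3) — this is a node (ordinary double point).
Classification: node.


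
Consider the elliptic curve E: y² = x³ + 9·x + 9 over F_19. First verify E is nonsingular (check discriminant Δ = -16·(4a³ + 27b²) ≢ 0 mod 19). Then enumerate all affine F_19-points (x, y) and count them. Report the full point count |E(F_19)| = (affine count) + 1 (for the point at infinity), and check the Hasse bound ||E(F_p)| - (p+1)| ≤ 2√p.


Affine points = {(0, 3), (0, 16), (1, 0), (2, 4), (2, 15), (3, 5), (3, 14), (7, 4), (7, 15), (8, 2), (8, 17), (10, 4), (10, 15), (13, 9), (13, 10), (15, 2), (15, 17)}; affine count = 17; |E(F_19)| = 18.

Discriminant check: Δ ∝ 4a³ + 27b² = 4·9³ + 27·9² = 4·729 + 27·81 ≡ 11 (mod 19). Nonzero ⇒ E is nonsingular.
For each x ∈ F_19, compute rhs = x³ + 9·x + 9 mod 19, then count y ∈ F_19 with y² ≡ rhs.
  x = 0: rhs = 9, matching y values: 3, 16 (2 points).
  x = 1: rhs = 0, matching y values: 0 (1 points).
  x = 2: rhs = 16, matching y values: 4, 15 (2 points).
  x = 3: rhs = 6, matching y values: 5, 14 (2 points).
  x = 4: rhs = 14, matching y values: none (0 points).
  x = 5: rhs = 8, matching y values: none (0 points).
  x = 6: rhs = 13, matching y values: none (0 points).
  x = 7: rhs = 16, matching y values: 4, 15 (2 points).
  x = 8: rhs = 4, matching y values: 2, 17 (2 points).
  x = 9: rhs = 2, matching y values: none (0 points).
  x = 10: rhs = 16, matching y values: 4, 15 (2 points).
  x = 11: rhs = 14, matching y values: none (0 points).
  x = 12: rhs = 2, matching y values: none (0 points).
  x = 13: rhs = 5, matching y values: 9, 10 (2 points).
  x = 14: rhs = 10, matching y values: none (0 points).
  x = 15: rhs = 4, matching y values: 2, 17 (2 points).
  x = 16: rhs = 12, matching y values: none (0 points).
  x = 17: rhs = 2, matching y values: none (0 points).
  x = 18: rhs = 18, matching y values: none (0 points).
Total affine count: 17.
Full point count |E(F_19)| = 17 + 1 = 18.
Hasse bound: |18 − (19+1)| = |-2| = 2 ≤ 2√19 ≈ 8.7178 ✓.


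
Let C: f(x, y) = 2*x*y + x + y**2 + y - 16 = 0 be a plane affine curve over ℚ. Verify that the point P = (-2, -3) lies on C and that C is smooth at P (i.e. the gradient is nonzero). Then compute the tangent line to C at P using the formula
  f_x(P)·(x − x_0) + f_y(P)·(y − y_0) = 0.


Tangent line at P: -5*x - 9*y - 37 = 0.

Step 1: f(-2, -3) = 0, so P lies on C.
Step 2: partial derivatives
  f_x(x, y) = 2*y + 1, f_y(x, y) = 2*x + 2*y + 1.
  f_x(P) = -5, f_y(P) = -9 (gradient nonzero, so P is smooth).
Step 3: tangent line at P: -5·(x − -2) + -9·(y − -3) = 0.
Expanding: -5*x - 9*y - 37 = 0.


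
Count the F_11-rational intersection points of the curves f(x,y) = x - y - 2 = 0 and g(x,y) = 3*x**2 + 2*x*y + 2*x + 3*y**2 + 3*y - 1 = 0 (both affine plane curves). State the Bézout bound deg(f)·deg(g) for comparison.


Common zeros: {(3, 1), (8, 6)}; count = 2; Bézout bound = 2.

deg(f) = 1, deg(g) = 2, so Bézout bound = 2.
Scan x ∈ F_11. For each x, list the y ∈ F_11 with f(x, y) ≡ 0 and those with g(x, y) ≡ 0 (mod 11); the common zeros in that column are the intersection.
  x = 0: f ≡ 0 at y ∈ {9}; g ≡ 0 at y ∈ ∅; common: ∅.
  x = 1: f ≡ 0 at y ∈ {10}; g ≡ 0 at y ∈ ∅; common: ∅.
  x = 2: f ≡ 0 at y ∈ {0}; g ≡ 0 at y ∈ {6, 10}; common: ∅.
  x = 3: f ≡ 0 at y ∈ {1}; g ≡ 0 at y ∈ {1, 7}; common: {1}.
  x = 4: f ≡ 0 at y ∈ {2}; g ≡ 0 at y ∈ {0}; common: ∅.
  x = 5: f ≡ 0 at y ∈ {3}; g ≡ 0 at y ∈ ∅; common: ∅.
  x = 6: f ≡ 0 at y ∈ {4}; g ≡ 0 at y ∈ ∅; common: ∅.
  x = 7: f ≡ 0 at y ∈ {5}; g ≡ 0 at y ∈ ∅; common: ∅.
  x = 8: f ≡ 0 at y ∈ {6}; g ≡ 0 at y ∈ {6}; common: {6}.
  x = 9: f ≡ 0 at y ∈ {7}; g ≡ 0 at y ∈ {5, 10}; common: ∅.
  x = 10: f ≡ 0 at y ∈ {8}; g ≡ 0 at y ∈ {0, 7}; common: ∅.
Collecting: common zeros = {(3, 1), (8, 6)}, so the count is 2.
Comparison with the Bézout bound: 2 ≤ 2 = deg(f)·deg(g), as expected for curves with no common component (the bound is attained).


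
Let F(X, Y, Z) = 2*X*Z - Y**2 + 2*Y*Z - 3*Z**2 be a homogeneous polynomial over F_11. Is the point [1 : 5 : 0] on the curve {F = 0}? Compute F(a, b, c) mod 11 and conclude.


F(1,5,0) ≡ 8 (mod 11); P is NOT on the curve.

Evaluate F(1, 5, 0) term-by-term (mod 11).
  2*X*Z ↦ 2·1·1·0 = 0
  -Y**2 ↦ -1·1·25·1 = -25
  2*Y*Z ↦ 2·1·5·0 = 0
  -3*Z**2 ↦ -3·1·1·0 = 0
Sum: F(1, 5, 0) = (0) + (-25) + (0) + (0) = -25.
Reducing mod 11: -25 ≡ 8 (mod 11).
Since F(a, b, c) ≡ 8 ≠ 0 (mod 11), P does NOT lie on the curve.


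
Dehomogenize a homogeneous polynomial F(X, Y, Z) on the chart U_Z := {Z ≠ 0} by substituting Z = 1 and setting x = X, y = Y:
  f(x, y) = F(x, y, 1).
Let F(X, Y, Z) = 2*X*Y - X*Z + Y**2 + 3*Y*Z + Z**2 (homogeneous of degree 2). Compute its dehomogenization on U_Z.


f(x, y) = 2*x*y - x + y**2 + 3*y + 1

On U_Z we set Z = 1. Each monomial c·X^i·Y^j·Z^k in F becomes c·x^i·y^j·1^k = c·x^i·y^j.
Substituting Z = 1: F(X, Y, 1) = 2*x*y - x + y**2 + 3*y + 1.
Note: deg(f) ≤ deg(F) = 2; strict inequality happens when F is divisible by Z (lost terms).


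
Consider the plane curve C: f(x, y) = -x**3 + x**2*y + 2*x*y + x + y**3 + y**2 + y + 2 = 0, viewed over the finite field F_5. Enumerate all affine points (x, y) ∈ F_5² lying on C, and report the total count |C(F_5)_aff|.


Affine F_5-points: {(0, 1), (1, 3)}; count = 2.

For each of the 25 pairs (x, y) ∈ F_5², evaluate f(x, y) mod 5. Record the zeros.
  x = 0: [0↦2, 1↦0, 2↦1, 3↦1, 4↦1]  zeros at y ∈ {1}
  x = 1: [0↦2, 1↦3, 2↦2, 3↦0, 4↦3]  zeros at y ∈ {3}
  x = 2: [0↦1, 1↦2, 2↦1, 3↦4, 4↦2]  zeros at y ∈ ∅
  x = 3: [0↦3, 1↦1, 2↦2, 3↦2, 4↦2]  zeros at y ∈ ∅
  x = 4: [0↦2, 1↦4, 2↦4, 3↦3, 4↦2]  zeros at y ∈ ∅
Collecting zeros: affine points = {(0, 1), (1, 3)}.
Total count |C(F_5)_aff| = 2.


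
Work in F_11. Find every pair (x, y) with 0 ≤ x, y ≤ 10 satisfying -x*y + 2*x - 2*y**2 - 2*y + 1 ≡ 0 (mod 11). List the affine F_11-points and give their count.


Affine F_11-points: {(0, 2), (0, 8), (1, 2), (2, 2), (2, 7), (3, 1), (3, 2), (4, 2), (4, 6), (5, 0), (5, 2), (6, 2), (6, 5), (7, 2), (7, 10), (8, 2), (8, 4), (9, 2), (9, 9), (10, 2), (10, 3)}; count = 21.

For each of the 121 pairs (x, y) ∈ F_11², evaluate f(x, y) mod 11. Record the zeros.
  x = 0: [0↦1, 1↦8, 2↦0, 3↦10, 4↦5, 5↦7, 6↦5, 7↦10, 8↦0, 9↦8, 10↦1]  zeros at y ∈ {2, 8}
  x = 1: [0↦3, 1↦9, 2↦0, 3↦9, 4↦3, 5↦4, 6↦1, 7↦5, 8↦5, 9↦1, 10↦4]  zeros at y ∈ {2}
  x = 2: [0↦5, 1↦10, 2↦0, 3↦8, 4↦1, 5↦1, 6↦8, 7↦0, 8↦10, 9↦5, 10↦7]  zeros at y ∈ {2, 7}
  x = 3: [0↦7, 1↦0, 2↦0, 3↦7, 4↦10, 5↦9, 6↦4, 7↦6, 8↦4, 9↦9, 10↦10]  zeros at y ∈ {1, 2}
  x = 4: [0↦9, 1↦1, 2↦0, 3↦6, 4↦8, 5↦6, 6↦0, 7↦1, 8↦9, 9↦2, 10↦2]  zeros at y ∈ {2, 6}
  x = 5: [0↦0, 1↦2, 2↦0, 3↦5, 4↦6, 5↦3, 6↦7, 7↦7, 8↦3, 9↦6, 10↦5]  zeros at y ∈ {0, 2}
  x = 6: [0↦2, 1↦3, 2↦0, 3↦4, 4↦4, 5↦0, 6↦3, 7↦2, 8↦8, 9↦10, 10↦8]  zeros at y ∈ {2, 5}
  x = 7: [0↦4, 1↦4, 2↦0, 3↦3, 4↦2, 5↦8, 6↦10, 7↦8, 8↦2, 9↦3, 10↦0]  zeros at y ∈ {2, 10}
  x = 8: [0↦6, 1↦5, 2↦0, 3↦2, 4↦0, 5↦5, 6↦6, 7↦3, 8↦7, 9↦7, 10↦3]  zeros at y ∈ {2, 4}
  x = 9: [0↦8, 1↦6, 2↦0, 3↦1, 4↦9, 5↦2, 6↦2, 7↦9, 8↦1, 9↦0, 10↦6]  zeros at y ∈ {2, 9}
  x = 10: [0↦10, 1↦7, 2↦0, 3↦0, 4↦7, 5↦10, 6↦9, 7↦4, 8↦6, 9↦4, 10↦9]  zeros at y ∈ {2, 3}
Collecting zeros: affine points = {(0, 2), (0, 8), (1, 2), (2, 2), (2, 7), (3, 1), (3, 2), (4, 2), (4, 6), (5, 0), (5, 2), (6, 2), (6, 5), (7, 2), (7, 10), (8, 2), (8, 4), (9, 2), (9, 9), (10, 2), (10, 3)}.
Total count |C(F_11)_aff| = 21.


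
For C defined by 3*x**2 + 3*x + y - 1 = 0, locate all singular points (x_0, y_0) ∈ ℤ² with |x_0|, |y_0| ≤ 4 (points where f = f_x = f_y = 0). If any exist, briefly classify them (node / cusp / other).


No singular points in the scanned grid; C is smooth there.

Compute partial derivatives:
  f_x = 6*x + 3.
  f_y = 1.
f_y = 1 is a nonzero constant, so f_y never vanishes: no point (x, y) can satisfy f = f_x = f_y = 0. In particular no (x, y) ∈ {−4, ..., 4}² is singular; the curve is smooth.


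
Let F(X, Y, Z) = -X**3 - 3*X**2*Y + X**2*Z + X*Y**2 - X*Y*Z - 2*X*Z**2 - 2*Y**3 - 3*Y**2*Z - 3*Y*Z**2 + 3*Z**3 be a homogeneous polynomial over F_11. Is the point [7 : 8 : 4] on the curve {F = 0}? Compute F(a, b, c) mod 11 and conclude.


F(7,8,4) ≡ 4 (mod 11); P is NOT on the curve.

Evaluate F(7, 8, 4) term-by-term (mod 11).
  -X**3 ↦ -1·343·1·1 = -343
  -3*X**2*Y ↦ -3·49·8·1 = -1176
  X**2*Z ↦ 1·49·1·4 = 196
  X*Y**2 ↦ 1·7·64·1 = 448
  -X*Y*Z ↦ -1·7·8·4 = -224
  -2*X*Z**2 ↦ -2·7·1·16 = -224
  -2*Y**3 ↦ -2·1·512·1 = -1024
  -3*Y**2*Z ↦ -3·1·64·4 = -768
  -3*Y*Z**2 ↦ -3·1·8·16 = -384
  3*Z**3 ↦ 3·1·1·64 = 192
Sum: F(7, 8, 4) = (-343) + (-1176) + (196) + (448) + (-224) + (-224) + (-1024) + (-768) + (-384) + (192) = -3307.
Reducing mod 11: -3307 ≡ 4 (mod 11).
Since F(a, b, c) ≡ 4 ≠ 0 (mod 11), P does NOT lie on the curve.


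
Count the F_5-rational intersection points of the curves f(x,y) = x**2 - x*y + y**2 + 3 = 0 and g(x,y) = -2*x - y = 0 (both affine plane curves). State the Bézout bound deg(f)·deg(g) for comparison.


Common zeros: {(1, 3), (4, 2)}; count = 2; Bézout bound = 2.

deg(f) = 2, deg(g) = 1, so Bézout bound = 2.
Scan x ∈ F_5. For each x, list the y ∈ F_5 with f(x, y) ≡ 0 and those with g(x, y) ≡ 0 (mod 5); the common zeros in that column are the intersection.
  x = 0: f ≡ 0 at y ∈ ∅; g ≡ 0 at y ∈ {0}; common: ∅.
  x = 1: f ≡ 0 at y ∈ {3}; g ≡ 0 at y ∈ {3}; common: {3}.
  x = 2: f ≡ 0 at y ∈ {3, 4}; g ≡ 0 at y ∈ {1}; common: ∅.
  x = 3: f ≡ 0 at y ∈ {1, 2}; g ≡ 0 at y ∈ {4}; common: ∅.
  x = 4: f ≡ 0 at y ∈ {2}; g ≡ 0 at y ∈ {2}; common: {2}.
Collecting: common zeros = {(1, 3), (4, 2)}, so the count is 2.
Comparison with the Bézout bound: 2 ≤ 2 = deg(f)·deg(g), as expected for curves with no common component (the bound is attained).


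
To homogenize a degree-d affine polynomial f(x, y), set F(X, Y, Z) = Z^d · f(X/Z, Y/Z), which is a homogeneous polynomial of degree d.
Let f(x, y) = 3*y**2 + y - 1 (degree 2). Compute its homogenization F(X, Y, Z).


F(X, Y, Z) = 3*Y**2 + Y*Z - Z**2

deg(f) = 2.
Substitute x = X/Z, y = Y/Z into f, then multiply by Z^2.
  monomial 3·x^0·y^2 ↦ 3·X^0·Y^2·Z^0.
  monomial 1·x^0·y^1 ↦ 1·X^0·Y^1·Z^1.
  monomial -1·x^0·y^0 ↦ -1·X^0·Y^0·Z^2.
Collecting: F(X, Y, Z) = 3*Y**2 + Y*Z - Z**2.


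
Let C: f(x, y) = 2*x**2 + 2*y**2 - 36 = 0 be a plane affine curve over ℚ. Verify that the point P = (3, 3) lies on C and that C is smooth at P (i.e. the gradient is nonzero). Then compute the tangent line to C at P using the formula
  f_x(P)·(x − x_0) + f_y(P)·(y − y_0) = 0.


Tangent line at P: 12*x + 12*y - 72 = 0.

Step 1: f(3, 3) = 0, so P lies on C.
Step 2: partial derivatives
  f_x(x, y) = 4*x, f_y(x, y) = 4*y.
  f_x(P) = 12, f_y(P) = 12 (gradient nonzero, so P is smooth).
Step 3: tangent line at P: 12·(x − 3) + 12·(y − 3) = 0.
Expanding: 12*x + 12*y - 72 = 0.


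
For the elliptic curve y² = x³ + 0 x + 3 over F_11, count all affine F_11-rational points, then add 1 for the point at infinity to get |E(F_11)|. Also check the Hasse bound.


Affine points = {(0, 5), (0, 6), (1, 2), (1, 9), (2, 0), (4, 1), (4, 10), (7, 4), (7, 7), (8, 3), (8, 8)}; affine count = 11; |E(F_11)| = 12.

Discriminant check: Δ ∝ 4a³ + 27b² = 4·0³ + 27·3² = 4·0 + 27·9 ≡ 1 (mod 11). Nonzero ⇒ E is nonsingular.
For each x ∈ F_11, compute rhs = x³ + 0·x + 3 mod 11, then count y ∈ F_11 with y² ≡ rhs.
  x = 0: rhs = 3, matching y values: 5, 6 (2 points).
  x = 1: rhs = 4, matching y values: 2, 9 (2 points).
  x = 2: rhs = 0, matching y values: 0 (1 points).
  x = 3: rhs = 8, matching y values: none (0 points).
  x = 4: rhs = 1, matching y values: 1, 10 (2 points).
  x = 5: rhs = 7, matching y values: none (0 points).
  x = 6: rhs = 10, matching y values: none (0 points).
  x = 7: rhs = 5, matching y values: 4, 7 (2 points).
  x = 8: rhs = 9, matching y values: 3, 8 (2 points).
  x = 9: rhs = 6, matching y values: none (0 points).
  x = 10: rhs = 2, matching y values: none (0 points).
Total affine count: 11.
Full point count |E(F_11)| = 11 + 1 = 12.
Hasse bound: |12 − (11+1)| = |0| = 0 ≤ 2√11 ≈ 6.6332 ✓.


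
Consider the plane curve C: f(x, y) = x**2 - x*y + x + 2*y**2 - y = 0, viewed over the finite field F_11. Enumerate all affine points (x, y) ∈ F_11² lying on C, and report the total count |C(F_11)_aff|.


Affine F_11-points: {(0, 0), (0, 6), (2, 8), (2, 10), (5, 6), (5, 8), (7, 5), (7, 10), (8, 5), (10, 0)}; count = 10.

For each of the 121 pairs (x, y) ∈ F_11², evaluate f(x, y) mod 11. Record the zeros.
  x = 0: [0↦0, 1↦1, 2↦6, 3↦4, 4↦6, 5↦1, 6↦0, 7↦3, 8↦10, 9↦10, 10↦3]  zeros at y ∈ {0, 6}
  x = 1: [0↦2, 1↦2, 2↦6, 3↦3, 4↦4, 5↦9, 6↦7, 7↦9, 8↦4, 9↦3, 10↦6]  zeros at y ∈ ∅
  x = 2: [0↦6, 1↦5, 2↦8, 3↦4, 4↦4, 5↦8, 6↦5, 7↦6, 8↦0, 9↦9, 10↦0]  zeros at y ∈ {8, 10}
  x = 3: [0↦1, 1↦10, 2↦1, 3↦7, 4↦6, 5↦9, 6↦5, 7↦5, 8↦9, 9↦6, 10↦7]  zeros at y ∈ ∅
  x = 4: [0↦9, 1↦6, 2↦7, 3↦1, 4↦10, 5↦1, 6↦7, 7↦6, 8↦9, 9↦5, 10↦5]  zeros at y ∈ ∅
  x = 5: [0↦8, 1↦4, 2↦4, 3↦8, 4↦5, 5↦6, 6↦0, 7↦9, 8↦0, 9↦6, 10↦5]  zeros at y ∈ {6, 8}
  x = 6: [0↦9, 1↦4, 2↦3, 3↦6, 4↦2, 5↦2, 6↦6, 7↦3, 8↦4, 9↦9, 10↦7]  zeros at y ∈ ∅
  x = 7: [0↦1, 1↦6, 2↦4, 3↦6, 4↦1, 5↦0, 6↦3, 7↦10, 8↦10, 9↦3, 10↦0]  zeros at y ∈ {5, 10}
  x = 8: [0↦6, 1↦10, 2↦7, 3↦8, 4↦2, 5↦0, 6↦2, 7↦8, 8↦7, 9↦10, 10↦6]  zeros at y ∈ {5}
  x = 9: [0↦2, 1↦5, 2↦1, 3↦1, 4↦5, 5↦2, 6↦3, 7↦8, 8↦6, 9↦8, 10↦3]  zeros at y ∈ ∅
  x = 10: [0↦0, 1↦2, 2↦8, 3↦7, 4↦10, 5↦6, 6↦6, 7↦10, 8↦7, 9↦8, 10↦2]  zeros at y ∈ {0}
Collecting zeros: affine points = {(0, 0), (0, 6), (2, 8), (2, 10), (5, 6), (5, 8), (7, 5), (7, 10), (8, 5), (10, 0)}.
Total count |C(F_11)_aff| = 10.


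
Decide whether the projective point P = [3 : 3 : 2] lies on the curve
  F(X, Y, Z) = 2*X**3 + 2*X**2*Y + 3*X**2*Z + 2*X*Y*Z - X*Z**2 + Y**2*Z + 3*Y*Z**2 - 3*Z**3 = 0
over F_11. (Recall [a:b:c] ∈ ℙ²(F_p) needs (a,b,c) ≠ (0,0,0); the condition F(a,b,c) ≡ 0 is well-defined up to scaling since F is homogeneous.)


F(3,3,2) ≡ 7 (mod 11); P is NOT on the curve.

Evaluate F(3, 3, 2) term-by-term (mod 11).
  2*X**3 ↦ 2·27·1·1 = 54
  2*X**2*Y ↦ 2·9·3·1 = 54
  3*X**2*Z ↦ 3·9·1·2 = 54
  2*X*Y*Z ↦ 2·3·3·2 = 36
  -X*Z**2 ↦ -1·3·1·4 = -12
  Y**2*Z ↦ 1·1·9·2 = 18
  3*Y*Z**2 ↦ 3·1·3·4 = 36
  -3*Z**3 ↦ -3·1·1·8 = -24
Sum: F(3, 3, 2) = (54) + (54) + (54) + (36) + (-12) + (18) + (36) + (-24) = 216.
Reducing mod 11: 216 ≡ 7 (mod 11).
Since F(a, b, c) ≡ 7 ≠ 0 (mod 11), P does NOT lie on the curve.


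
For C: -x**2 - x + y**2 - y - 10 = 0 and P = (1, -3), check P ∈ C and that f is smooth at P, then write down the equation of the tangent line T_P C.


Tangent line at P: -3*x - 7*y - 18 = 0.

Step 1: f(1, -3) = 0, so P lies on C.
Step 2: partial derivatives
  f_x(x, y) = -2*x - 1, f_y(x, y) = 2*y - 1.
  f_x(P) = -3, f_y(P) = -7 (gradient nonzero, so P is smooth).
Step 3: tangent line at P: -3·(x − 1) + -7·(y − -3) = 0.
Expanding: -3*x - 7*y - 18 = 0.


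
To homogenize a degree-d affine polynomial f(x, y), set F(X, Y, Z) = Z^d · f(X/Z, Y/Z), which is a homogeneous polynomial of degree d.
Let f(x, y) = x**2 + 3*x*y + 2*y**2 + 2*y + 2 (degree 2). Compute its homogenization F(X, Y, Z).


F(X, Y, Z) = X**2 + 3*X*Y + 2*Y**2 + 2*Y*Z + 2*Z**2

deg(f) = 2.
Substitute x = X/Z, y = Y/Z into f, then multiply by Z^2.
  monomial 1·x^2·y^0 ↦ 1·X^2·Y^0·Z^0.
  monomial 3·x^1·y^1 ↦ 3·X^1·Y^1·Z^0.
  monomial 2·x^0·y^2 ↦ 2·X^0·Y^2·Z^0.
  monomial 2·x^0·y^1 ↦ 2·X^0·Y^1·Z^1.
  monomial 2·x^0·y^0 ↦ 2·X^0·Y^0·Z^2.
Collecting: F(X, Y, Z) = X**2 + 3*X*Y + 2*Y**2 + 2*Y*Z + 2*Z**2.


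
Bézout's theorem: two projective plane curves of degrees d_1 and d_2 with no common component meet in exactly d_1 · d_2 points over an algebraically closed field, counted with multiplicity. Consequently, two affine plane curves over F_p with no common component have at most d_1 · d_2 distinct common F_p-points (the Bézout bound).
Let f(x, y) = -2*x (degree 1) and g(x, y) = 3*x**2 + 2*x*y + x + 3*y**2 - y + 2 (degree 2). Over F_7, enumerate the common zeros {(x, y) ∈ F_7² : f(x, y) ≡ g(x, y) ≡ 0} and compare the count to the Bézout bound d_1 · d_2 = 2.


Common zeros: ∅; count = 0; Bézout bound = 2.

deg(f) = 1, deg(g) = 2, so Bézout bound = 2.
Scan x ∈ F_7. For each x, list the y ∈ F_7 with f(x, y) ≡ 0 and those with g(x, y) ≡ 0 (mod 7); the common zeros in that column are the intersection.
  x = 0: f ≡ 0 at y ∈ {0, 1, 2, 3, 4, 5, 6}; g ≡ 0 at y ∈ ∅; common: ∅.
  x = 1: f ≡ 0 at y ∈ ∅; g ≡ 0 at y ∈ ∅; common: ∅.
  x = 2: f ≡ 0 at y ∈ ∅; g ≡ 0 at y ∈ ∅; common: ∅.
  x = 3: f ≡ 0 at y ∈ ∅; g ≡ 0 at y ∈ ∅; common: ∅.
  x = 4: f ≡ 0 at y ∈ ∅; g ≡ 0 at y ∈ ∅; common: ∅.
  x = 5: f ≡ 0 at y ∈ ∅; g ≡ 0 at y ∈ {2}; common: ∅.
  x = 6: f ≡ 0 at y ∈ ∅; g ≡ 0 at y ∈ ∅; common: ∅.
Collecting: common zeros = ∅, so the count is 0.
Comparison with the Bézout bound: 0 ≤ 2 = deg(f)·deg(g), as expected for curves with no common component (the affine F_7-count falls short of the bound because intersections may lie at infinity, over extension fields, or carry multiplicity).


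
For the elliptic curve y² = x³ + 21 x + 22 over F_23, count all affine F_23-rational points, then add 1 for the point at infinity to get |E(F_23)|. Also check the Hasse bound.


Affine points = {(2, 7), (2, 16), (4, 3), (4, 20), (7, 11), (7, 12), (8, 9), (8, 14), (10, 6), (10, 17), (12, 1), (12, 22), (13, 10), (13, 13), (14, 1), (14, 22), (15, 3), (15, 20), (17, 5), (17, 18), (19, 9), (19, 14), (20, 1), (20, 22), (21, 8), (21, 15), (22, 0)}; affine count = 27; |E(F_23)| = 28.

Discriminant check: Δ ∝ 4a³ + 27b² = 4·21³ + 27·22² = 4·9261 + 27·484 ≡ 18 (mod 23). Nonzero ⇒ E is nonsingular.
For each x ∈ F_23, compute rhs = x³ + 21·x + 22 mod 23, then count y ∈ F_23 with y² ≡ rhs.
  x = 0: rhs = 22, matching y values: none (0 points).
  x = 1: rhs = 21, matching y values: none (0 points).
  x = 2: rhs = 3, matching y values: 7, 16 (2 points).
  x = 3: rhs = 20, matching y values: none (0 points).
  x = 4: rhs = 9, matching y values: 3, 20 (2 points).
  x = 5: rhs = 22, matching y values: none (0 points).
  x = 6: rhs = 19, matching y values: none (0 points).
  x = 7: rhs = 6, matching y values: 11, 12 (2 points).
  x = 8: rhs = 12, matching y values: 9, 14 (2 points).
  x = 9: rhs = 20, matching y values: none (0 points).
  x = 10: rhs = 13, matching y values: 6, 17 (2 points).
  x = 11: rhs = 20, matching y values: none (0 points).
  x = 12: rhs = 1, matching y values: 1, 22 (2 points).
  x = 13: rhs = 8, matching y values: 10, 13 (2 points).
  x = 14: rhs = 1, matching y values: 1, 22 (2 points).
  x = 15: rhs = 9, matching y values: 3, 20 (2 points).
  x = 16: rhs = 15, matching y values: none (0 points).
  x = 17: rhs = 2, matching y values: 5, 18 (2 points).
  x = 18: rhs = 22, matching y values: none (0 points).
  x = 19: rhs = 12, matching y values: 9, 14 (2 points).
  x = 20: rhs = 1, matching y values: 1, 22 (2 points).
  x = 21: rhs = 18, matching y values: 8, 15 (2 points).
  x = 22: rhs = 0, matching y values: 0 (1 points).
Total affine count: 27.
Full point count |E(F_23)| = 27 + 1 = 28.
Hasse bound: |28 − (23+1)| = |4| = 4 ≤ 2√23 ≈ 9.5917 ✓.


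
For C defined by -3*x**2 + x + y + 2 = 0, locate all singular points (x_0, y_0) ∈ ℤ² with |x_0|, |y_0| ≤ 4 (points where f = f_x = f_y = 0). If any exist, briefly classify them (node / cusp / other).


No singular points in the scanned grid; C is smooth there.

Compute partial derivatives:
  f_x = 1 - 6*x.
  f_y = 1.
f_y = 1 is a nonzero constant, so f_y never vanishes: no point (x, y) can satisfy f = f_x = f_y = 0. In particular no (x, y) ∈ {−4, ..., 4}² is singular; the curve is smooth.


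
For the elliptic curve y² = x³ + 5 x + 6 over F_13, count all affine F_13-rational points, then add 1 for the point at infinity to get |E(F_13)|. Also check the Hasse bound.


Affine points = {(1, 5), (1, 8), (3, 3), (3, 10), (4, 5), (4, 8), (5, 0), (8, 5), (8, 8), (9, 0), (10, 4), (10, 9), (11, 1), (11, 12), (12, 0)}; affine count = 15; |E(F_13)| = 16.

Discriminant check: Δ ∝ 4a³ + 27b² = 4·5³ + 27·6² = 4·125 + 27·36 ≡ 3 (mod 13). Nonzero ⇒ E is nonsingular.
For each x ∈ F_13, compute rhs = x³ + 5·x + 6 mod 13, then count y ∈ F_13 with y² ≡ rhs.
  x = 0: rhs = 6, matching y values: none (0 points).
  x = 1: rhs = 12, matching y values: 5, 8 (2 points).
  x = 2: rhs = 11, matching y values: none (0 points).
  x = 3: rhs = 9, matching y values: 3, 10 (2 points).
  x = 4: rhs = 12, matching y values: 5, 8 (2 points).
  x = 5: rhs = 0, matching y values: 0 (1 points).
  x = 6: rhs = 5, matching y values: none (0 points).
  x = 7: rhs = 7, matching y values: none (0 points).
  x = 8: rhs = 12, matching y values: 5, 8 (2 points).
  x = 9: rhs = 0, matching y values: 0 (1 points).
  x = 10: rhs = 3, matching y values: 4, 9 (2 points).
  x = 11: rhs = 1, matching y values: 1, 12 (2 points).
  x = 12: rhs = 0, matching y values: 0 (1 points).
Total affine count: 15.
Full point count |E(F_13)| = 15 + 1 = 16.
Hasse bound: |16 − (13+1)| = |2| = 2 ≤ 2√13 ≈ 7.2111 ✓.


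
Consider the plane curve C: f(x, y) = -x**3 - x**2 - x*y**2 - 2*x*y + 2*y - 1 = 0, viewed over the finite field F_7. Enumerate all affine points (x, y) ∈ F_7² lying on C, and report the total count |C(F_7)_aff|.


Affine F_7-points: {(0, 4), (1, 2), (1, 5), (4, 1)}; count = 4.

For each of the 49 pairs (x, y) ∈ F_7², evaluate f(x, y) mod 7. Record the zeros.
  x = 0: [0↦6, 1↦1, 2↦3, 3↦5, 4↦0, 5↦2, 6↦4]  zeros at y ∈ {4}
  x = 1: [0↦4, 1↦3, 2↦0, 3↦2, 4↦2, 5↦0, 6↦3]  zeros at y ∈ {2, 5}
  x = 2: [0↦1, 1↦4, 2↦3, 3↦5, 4↦3, 5↦4, 6↦1]  zeros at y ∈ ∅
  x = 3: [0↦5, 1↦5, 2↦6, 3↦1, 4↦4, 5↦1, 6↦6]  zeros at y ∈ ∅
  x = 4: [0↦3, 1↦0, 2↦3, 3↦5, 4↦6, 5↦6, 6↦5]  zeros at y ∈ {1}
  x = 5: [0↦3, 1↦4, 2↦2, 3↦4, 4↦3, 5↦6, 6↦6]  zeros at y ∈ ∅
  x = 6: [0↦6, 1↦4, 2↦4, 3↦6, 4↦3, 5↦2, 6↦3]  zeros at y ∈ ∅
Collecting zeros: affine points = {(0, 4), (1, 2), (1, 5), (4, 1)}.
Total count |C(F_7)_aff| = 4.


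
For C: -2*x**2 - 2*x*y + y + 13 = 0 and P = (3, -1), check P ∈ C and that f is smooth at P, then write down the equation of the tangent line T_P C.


Tangent line at P: -10*x - 5*y + 25 = 0.

Step 1: f(3, -1) = 0, so P lies on C.
Step 2: partial derivatives
  f_x(x, y) = -4*x - 2*y, f_y(x, y) = 1 - 2*x.
  f_x(P) = -10, f_y(P) = -5 (gradient nonzero, so P is smooth).
Step 3: tangent line at P: -10·(x − 3) + -5·(y − -1) = 0.
Expanding: -10*x - 5*y + 25 = 0.


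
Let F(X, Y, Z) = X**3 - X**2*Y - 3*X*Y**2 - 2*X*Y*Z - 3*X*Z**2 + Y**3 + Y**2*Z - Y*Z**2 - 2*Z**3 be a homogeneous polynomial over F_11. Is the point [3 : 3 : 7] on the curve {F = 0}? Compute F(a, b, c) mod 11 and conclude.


F(3,3,7) ≡ 6 (mod 11); P is NOT on the curve.

Evaluate F(3, 3, 7) term-by-term (mod 11).
  X**3 ↦ 1·27·1·1 = 27
  -X**2*Y ↦ -1·9·3·1 = -27
  -3*X*Y**2 ↦ -3·3·9·1 = -81
  -2*X*Y*Z ↦ -2·3·3·7 = -126
  -3*X*Z**2 ↦ -3·3·1·49 = -441
  Y**3 ↦ 1·1·27·1 = 27
  Y**2*Z ↦ 1·1·9·7 = 63
  -Y*Z**2 ↦ -1·1·3·49 = -147
  -2*Z**3 ↦ -2·1·1·343 = -686
Sum: F(3, 3, 7) = (27) + (-27) + (-81) + (-126) + (-441) + (27) + (63) + (-147) + (-686) = -1391.
Reducing mod 11: -1391 ≡ 6 (mod 11).
Since F(a, b, c) ≡ 6 ≠ 0 (mod 11), P does NOT lie on the curve.


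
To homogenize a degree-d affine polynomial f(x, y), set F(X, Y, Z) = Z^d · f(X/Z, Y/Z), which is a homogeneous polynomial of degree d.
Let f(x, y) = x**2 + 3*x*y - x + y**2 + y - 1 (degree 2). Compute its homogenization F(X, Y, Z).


F(X, Y, Z) = X**2 + 3*X*Y - X*Z + Y**2 + Y*Z - Z**2

deg(f) = 2.
Substitute x = X/Z, y = Y/Z into f, then multiply by Z^2.
  monomial 1·x^2·y^0 ↦ 1·X^2·Y^0·Z^0.
  monomial 3·x^1·y^1 ↦ 3·X^1·Y^1·Z^0.
  monomial -1·x^1·y^0 ↦ -1·X^1·Y^0·Z^1.
  monomial 1·x^0·y^2 ↦ 1·X^0·Y^2·Z^0.
  monomial 1·x^0·y^1 ↦ 1·X^0·Y^1·Z^1.
  monomial -1·x^0·y^0 ↦ -1·X^0·Y^0·Z^2.
Collecting: F(X, Y, Z) = X**2 + 3*X*Y - X*Z + Y**2 + Y*Z - Z**2.


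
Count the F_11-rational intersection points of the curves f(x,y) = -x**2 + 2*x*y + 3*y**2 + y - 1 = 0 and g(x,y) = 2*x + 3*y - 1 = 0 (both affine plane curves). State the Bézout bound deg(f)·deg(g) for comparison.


Common zeros: {(7, 3), (10, 1)}; count = 2; Bézout bound = 2.

deg(f) = 2, deg(g) = 1, so Bézout bound = 2.
Scan x ∈ F_11. For each x, list the y ∈ F_11 with f(x, y) ≡ 0 and those with g(x, y) ≡ 0 (mod 11); the common zeros in that column are the intersection.
  x = 0: f ≡ 0 at y ∈ ∅; g ≡ 0 at y ∈ {4}; common: ∅.
  x = 1: f ≡ 0 at y ∈ {5}; g ≡ 0 at y ∈ {7}; common: ∅.
  x = 2: f ≡ 0 at y ∈ ∅; g ≡ 0 at y ∈ {10}; common: ∅.
  x = 3: f ≡ 0 at y ∈ {1, 4}; g ≡ 0 at y ∈ {2}; common: ∅.
  x = 4: f ≡ 0 at y ∈ ∅; g ≡ 0 at y ∈ {5}; common: ∅.
  x = 5: f ≡ 0 at y ∈ {4, 7}; g ≡ 0 at y ∈ {8}; common: ∅.
  x = 6: f ≡ 0 at y ∈ ∅; g ≡ 0 at y ∈ {0}; common: ∅.
  x = 7: f ≡ 0 at y ∈ {3}; g ≡ 0 at y ∈ {3}; common: {3}.
  x = 8: f ≡ 0 at y ∈ ∅; g ≡ 0 at y ∈ {6}; common: ∅.
  x = 9: f ≡ 0 at y ∈ {5, 7}; g ≡ 0 at y ∈ {9}; common: ∅.
  x = 10: f ≡ 0 at y ∈ {1, 3}; g ≡ 0 at y ∈ {1}; common: {1}.
Collecting: common zeros = {(7, 3), (10, 1)}, so the count is 2.
Comparison with the Bézout bound: 2 ≤ 2 = deg(f)·deg(g), as expected for curves with no common component (the bound is attained).


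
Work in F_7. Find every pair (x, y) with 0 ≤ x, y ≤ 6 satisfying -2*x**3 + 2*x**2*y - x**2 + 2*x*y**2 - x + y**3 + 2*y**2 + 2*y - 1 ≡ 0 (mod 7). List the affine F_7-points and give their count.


Affine F_7-points: {(1, 3), (2, 6), (4, 3), (5, 6)}; count = 4.

For each of the 49 pairs (x, y) ∈ F_7², evaluate f(x, y) mod 7. Record the zeros.
  x = 0: [0↦6, 1↦4, 2↦5, 3↦1, 4↦5, 5↦2, 6↦5]  zeros at y ∈ ∅
  x = 1: [0↦2, 1↦4, 2↦6, 3↦0, 4↦6, 5↦2, 6↦1]  zeros at y ∈ {3}
  x = 2: [0↦5, 1↦1, 2↦1, 3↦4, 4↦2, 5↦1, 6↦0]  zeros at y ∈ {6}
  x = 3: [0↦3, 1↦4, 2↦6, 3↦1, 4↦2, 5↦1, 6↦4]  zeros at y ∈ ∅
  x = 4: [0↦5, 1↦1, 2↦2, 3↦0, 4↦1, 5↦4, 6↦1]  zeros at y ∈ {3}
  x = 5: [0↦6, 1↦1, 2↦5, 3↦3, 4↦1, 5↦5, 6↦0]  zeros at y ∈ {6}
  x = 6: [0↦1, 1↦6, 2↦3, 3↦5, 4↦4, 5↦6, 6↦3]  zeros at y ∈ ∅
Collecting zeros: affine points = {(1, 3), (2, 6), (4, 3), (5, 6)}.
Total count |C(F_7)_aff| = 4.


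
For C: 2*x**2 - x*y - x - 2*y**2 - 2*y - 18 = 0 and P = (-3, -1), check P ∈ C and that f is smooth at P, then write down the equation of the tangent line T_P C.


Tangent line at P: -12*x + 5*y - 31 = 0.

Step 1: f(-3, -1) = 0, so P lies on C.
Step 2: partial derivatives
  f_x(x, y) = 4*x - y - 1, f_y(x, y) = -x - 4*y - 2.
  f_x(P) = -12, f_y(P) = 5 (gradient nonzero, so P is smooth).
Step 3: tangent line at P: -12·(x − -3) + 5·(y − -1) = 0.
Expanding: -12*x + 5*y - 31 = 0.


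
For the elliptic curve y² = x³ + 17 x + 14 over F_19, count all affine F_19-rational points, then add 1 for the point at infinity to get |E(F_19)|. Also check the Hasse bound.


Affine points = {(3, 4), (3, 15), (6, 3), (6, 16), (7, 1), (7, 18), (8, 4), (8, 15), (10, 5), (10, 14), (13, 0)}; affine count = 11; |E(F_19)| = 12.

Discriminant check: Δ ∝ 4a³ + 27b² = 4·17³ + 27·14² = 4·4913 + 27·196 ≡ 16 (mod 19). Nonzero ⇒ E is nonsingular.
For each x ∈ F_19, compute rhs = x³ + 17·x + 14 mod 19, then count y ∈ F_19 with y² ≡ rhs.
  x = 0: rhs = 14, matching y values: none (0 points).
  x = 1: rhs = 13, matching y values: none (0 points).
  x = 2: rhs = 18, matching y values: none (0 points).
  x = 3: rhs = 16, matching y values: 4, 15 (2 points).
  x = 4: rhs = 13, matching y values: none (0 points).
  x = 5: rhs = 15, matching y values: none (0 points).
  x = 6: rhs = 9, matching y values: 3, 16 (2 points).
  x = 7: rhs = 1, matching y values: 1, 18 (2 points).
  x = 8: rhs = 16, matching y values: 4, 15 (2 points).
  x = 9: rhs = 3, matching y values: none (0 points).
  x = 10: rhs = 6, matching y values: 5, 14 (2 points).
  x = 11: rhs = 12, matching y values: none (0 points).
  x = 12: rhs = 8, matching y values: none (0 points).
  x = 13: rhs = 0, matching y values: 0 (1 points).
  x = 14: rhs = 13, matching y values: none (0 points).
  x = 15: rhs = 15, matching y values: none (0 points).
  x = 16: rhs = 12, matching y values: none (0 points).
  x = 17: rhs = 10, matching y values: none (0 points).
  x = 18: rhs = 15, matching y values: none (0 points).
Total affine count: 11.
Full point count |E(F_19)| = 11 + 1 = 12.
Hasse bound: |12 − (19+1)| = |-8| = 8 ≤ 2√19 ≈ 8.7178 ✓.


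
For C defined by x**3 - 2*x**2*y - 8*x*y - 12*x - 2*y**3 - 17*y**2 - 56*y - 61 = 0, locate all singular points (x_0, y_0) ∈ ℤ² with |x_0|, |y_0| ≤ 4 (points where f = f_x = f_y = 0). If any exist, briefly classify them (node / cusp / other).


Singular points: {(-2, -3)}; classification: cusp.

Compute partial derivatives:
  f_x = 3*x**2 - 4*x*y - 8*y - 12.
  f_y = -2*x**2 - 8*x - 6*y**2 - 34*y - 56.
Scan x_0 ∈ {−4, ..., 4}. For each x_0, f_y(x_0, y) is a polynomial in y; find its integer roots y ∈ {−4, ..., 4}, then test f_x and f at those candidates.
  x = -4: f_y(-4, y) = -6*y**2 - 34*y - 56; no integer root y with |y| ≤ 4.
  x = -3: f_y(-3, y) = -6*y**2 - 34*y - 50; no integer root y with |y| ≤ 4.
  x = -2: f_y(-2, y) = -6*y**2 - 34*y - 48; vanishes at y ∈ {-3}. (-2, -3): f_x = 0, f = 0 — SINGULAR.
  x = -1: f_y(-1, y) = -6*y**2 - 34*y - 50; no integer root y with |y| ≤ 4.
  x = 0: f_y(0, y) = -6*y**2 - 34*y - 56; no integer root y with |y| ≤ 4.
  x = 1: f_y(1, y) = -6*y**2 - 34*y - 66; no integer root y with |y| ≤ 4.
  x = 2: f_y(2, y) = -6*y**2 - 34*y - 80; no integer root y with |y| ≤ 4.
  x = 3: f_y(3, y) = -6*y**2 - 34*y - 98; no integer root y with |y| ≤ 4.
  x = 4: f_y(4, y) = -6*y**2 - 34*y - 120; no integer root y with |y| ≤ 4.
Only singular point on the grid: (-2, -3).
Classify: substitute x = -2 + u, y = -3 + v and expand: f = u**3 - 2*u**2*v - 2*v**3 + v**2.
No constant or linear terms (consistent with a singular point). Quadratic part: v**2. Cubic part: u**3 - 2*u**2*v - 2*v**3.
The quadratic part v**2 is a perfect square, so there is a single (double) tangent line v = 0, i.e. y = -3. Restricting the cubic part to that line (v = 0) leaves u**3 ≠ 0, so f is not divisible by v and the branch is v² ≈ -u**3 to lowest order — this is a cusp.
Classification: cusp.


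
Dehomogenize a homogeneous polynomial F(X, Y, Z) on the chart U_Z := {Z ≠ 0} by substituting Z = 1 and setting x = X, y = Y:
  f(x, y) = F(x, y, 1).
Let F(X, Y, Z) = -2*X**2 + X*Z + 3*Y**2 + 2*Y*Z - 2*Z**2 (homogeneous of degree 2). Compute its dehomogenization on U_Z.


f(x, y) = -2*x**2 + x + 3*y**2 + 2*y - 2

On U_Z we set Z = 1. Each monomial c·X^i·Y^j·Z^k in F becomes c·x^i·y^j·1^k = c·x^i·y^j.
Substituting Z = 1: F(X, Y, 1) = -2*x**2 + x + 3*y**2 + 2*y - 2.
Note: deg(f) ≤ deg(F) = 2; strict inequality happens when F is divisible by Z (lost terms).


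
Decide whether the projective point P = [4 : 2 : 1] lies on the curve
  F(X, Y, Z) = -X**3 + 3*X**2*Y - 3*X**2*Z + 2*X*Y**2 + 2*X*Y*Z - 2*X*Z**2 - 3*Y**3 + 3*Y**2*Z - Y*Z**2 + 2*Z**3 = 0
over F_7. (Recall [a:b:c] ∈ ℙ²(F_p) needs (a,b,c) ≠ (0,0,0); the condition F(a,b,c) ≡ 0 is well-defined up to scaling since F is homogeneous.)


F(4,2,1) ≡ 5 (mod 7); P is NOT on the curve.

Evaluate F(4, 2, 1) term-by-term (mod 7).
  -X**3 ↦ -1·64·1·1 = -64
  3*X**2*Y ↦ 3·16·2·1 = 96
  -3*X**2*Z ↦ -3·16·1·1 = -48
  2*X*Y**2 ↦ 2·4·4·1 = 32
  2*X*Y*Z ↦ 2·4·2·1 = 16
  -2*X*Z**2 ↦ -2·4·1·1 = -8
  -3*Y**3 ↦ -3·1·8·1 = -24
  3*Y**2*Z ↦ 3·1·4·1 = 12
  -Y*Z**2 ↦ -1·1·2·1 = -2
  2*Z**3 ↦ 2·1·1·1 = 2
Sum: F(4, 2, 1) = (-64) + (96) + (-48) + (32) + (16) + (-8) + (-24) + (12) + (-2) + (2) = 12.
Reducing mod 7: 12 ≡ 5 (mod 7).
Since F(a, b, c) ≡ 5 ≠ 0 (mod 7), P does NOT lie on the curve.


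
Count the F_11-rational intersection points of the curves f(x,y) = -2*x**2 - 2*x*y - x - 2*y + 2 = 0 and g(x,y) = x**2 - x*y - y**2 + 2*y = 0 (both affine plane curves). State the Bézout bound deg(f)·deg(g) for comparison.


Common zeros: {(1, 8), (7, 8)}; count = 2; Bézout bound = 4.

deg(f) = 2, deg(g) = 2, so Bézout bound = 4.
Scan x ∈ F_11. For each x, list the y ∈ F_11 with f(x, y) ≡ 0 and those with g(x, y) ≡ 0 (mod 11); the common zeros in that column are the intersection.
  x = 0: f ≡ 0 at y ∈ {1}; g ≡ 0 at y ∈ {0, 2}; common: ∅.
  x = 1: f ≡ 0 at y ∈ {8}; g ≡ 0 at y ∈ {4, 8}; common: {8}.
  x = 2: f ≡ 0 at y ∈ {6}; g ≡ 0 at y ∈ {2, 9}; common: ∅.
  x = 3: f ≡ 0 at y ∈ {10}; g ≡ 0 at y ∈ {4, 6}; common: ∅.
  x = 4: f ≡ 0 at y ∈ {1}; g ≡ 0 at y ∈ ∅; common: ∅.
  x = 5: f ≡ 0 at y ∈ {2}; g ≡ 0 at y ∈ ∅; common: ∅.
  x = 6: f ≡ 0 at y ∈ {4}; g ≡ 0 at y ∈ ∅; common: ∅.
  x = 7: f ≡ 0 at y ∈ {8}; g ≡ 0 at y ∈ {8, 9}; common: {8}.
  x = 8: f ≡ 0 at y ∈ {6}; g ≡ 0 at y ∈ ∅; common: ∅.
  x = 9: f ≡ 0 at y ∈ {2}; g ≡ 0 at y ∈ ∅; common: ∅.
  x = 10: f ≡ 0 at y ∈ ∅; g ≡ 0 at y ∈ ∅; common: ∅.
Collecting: common zeros = {(1, 8), (7, 8)}, so the count is 2.
Comparison with the Bézout bound: 2 ≤ 4 = deg(f)·deg(g), as expected for curves with no common component (the affine F_11-count falls short of the bound because intersections may lie at infinity, over extension fields, or carry multiplicity).


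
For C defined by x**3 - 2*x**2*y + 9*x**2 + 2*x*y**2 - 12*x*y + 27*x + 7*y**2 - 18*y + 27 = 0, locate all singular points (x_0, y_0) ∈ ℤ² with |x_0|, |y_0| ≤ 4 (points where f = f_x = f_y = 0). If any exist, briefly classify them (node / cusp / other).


Singular points: {(-3, 0)}; classification: cusp.

Compute partial derivatives:
  f_x = 3*x**2 - 4*x*y + 18*x + 2*y**2 - 12*y + 27.
  f_y = -2*x**2 + 4*x*y - 12*x + 14*y - 18.
Scan x_0 ∈ {−4, ..., 4}. For each x_0, f_y(x_0, y) is a polynomial in y; find its integer roots y ∈ {−4, ..., 4}, then test f_x and f at those candidates.
  x = -4: f_y(-4, y) = -2*y - 2; vanishes at y ∈ {-1}. (-4, -1): f_x = 1 ≠ 0.
  x = -3: f_y(-3, y) = 2*y; vanishes at y ∈ {0}. (-3, 0): f_x = 0, f = 0 — SINGULAR.
  x = -2: f_y(-2, y) = 6*y - 2; no integer root y with |y| ≤ 4.
  x = -1: f_y(-1, y) = 10*y - 8; no integer root y with |y| ≤ 4.
  x = 0: f_y(0, y) = 14*y - 18; no integer root y with |y| ≤ 4.
  x = 1: f_y(1, y) = 18*y - 32; no integer root y with |y| ≤ 4.
  x = 2: f_y(2, y) = 22*y - 50; no integer root y with |y| ≤ 4.
  x = 3: f_y(3, y) = 26*y - 72; no integer root y with |y| ≤ 4.
  x = 4: f_y(4, y) = 30*y - 98; no integer root y with |y| ≤ 4.
Only singular point on the grid: (-3, 0).
Classify: substitute x = -3 + u, y = 0 + v and expand: f = u**3 - 2*u**2*v + 2*u*v**2 + v**2.
No constant or linear terms (consistent with a singular point). Quadratic part: v**2. Cubic part: u**3 - 2*u**2*v + 2*u*v**2.
The quadratic part v**2 is a perfect square, so there is a single (double) tangent line v = 0, i.e. y = 0. Restricting the cubic part to that line (v = 0) leaves u**3 ≠ 0, so f is not divisible by v and the branch is v² ≈ -u**3 to lowest order — this is a cusp.
Classification: cusp.


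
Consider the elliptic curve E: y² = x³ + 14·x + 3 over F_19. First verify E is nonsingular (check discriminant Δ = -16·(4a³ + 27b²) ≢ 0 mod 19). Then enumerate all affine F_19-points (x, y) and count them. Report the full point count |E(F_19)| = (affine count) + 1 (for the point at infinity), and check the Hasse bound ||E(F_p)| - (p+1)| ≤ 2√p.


Affine points = {(2, 1), (2, 18), (4, 3), (4, 16), (7, 8), (7, 11), (8, 0), (11, 5), (11, 14), (13, 8), (13, 11), (14, 6), (14, 13), (15, 4), (15, 15), (17, 9), (17, 10), (18, 8), (18, 11)}; affine count = 19; |E(F_19)| = 20.

Discriminant check: Δ ∝ 4a³ + 27b² = 4·14³ + 27·3² = 4·2744 + 27·9 ≡ 9 (mod 19). Nonzero ⇒ E is nonsingular.
For each x ∈ F_19, compute rhs = x³ + 14·x + 3 mod 19, then count y ∈ F_19 with y² ≡ rhs.
  x = 0: rhs = 3, matching y values: none (0 points).
  x = 1: rhs = 18, matching y values: none (0 points).
  x = 2: rhs = 1, matching y values: 1, 18 (2 points).
  x = 3: rhs = 15, matching y values: none (0 points).
  x = 4: rhs = 9, matching y values: 3, 16 (2 points).
  x = 5: rhs = 8, matching y values: none (0 points).
  x = 6: rhs = 18, matching y values: none (0 points).
  x = 7: rhs = 7, matching y values: 8, 11 (2 points).
  x = 8: rhs = 0, matching y values: 0 (1 points).
  x = 9: rhs = 3, matching y values: none (0 points).
  x = 10: rhs = 3, matching y values: none (0 points).
  x = 11: rhs = 6, matching y values: 5, 14 (2 points).
  x = 12: rhs = 18, matching y values: none (0 points).
  x = 13: rhs = 7, matching y values: 8, 11 (2 points).
  x = 14: rhs = 17, matching y values: 6, 13 (2 points).
  x = 15: rhs = 16, matching y values: 4, 15 (2 points).
  x = 16: rhs = 10, matching y values: none (0 points).
  x = 17: rhs = 5, matching y values: 9, 10 (2 points).
  x = 18: rhs = 7, matching y values: 8, 11 (2 points).
Total affine count: 19.
Full point count |E(F_19)| = 19 + 1 = 20.
Hasse bound: |20 − (19+1)| = |0| = 0 ≤ 2√19 ≈ 8.7178 ✓.
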